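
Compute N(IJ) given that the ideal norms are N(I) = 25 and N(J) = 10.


N(IJ) = N(I) * N(J)
= 25 * 10
= 250

250


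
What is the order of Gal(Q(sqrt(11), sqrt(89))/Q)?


The 2 square roots of distinct primes are multiplicatively independent over Q,
so [K:Q] = 2^2 and Gal(K/Q) is isomorphic to (Z/2Z)^2.
|Gal| = 2^2 = 4

4


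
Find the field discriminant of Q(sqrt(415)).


For K = Q(sqrt(d)) with d squarefree: disc(K) = d if d = 1 mod 4, and disc(K) = 4d if d = 2 or 3 mod 4.
Here d = 415, and d mod 4 = 3.
d = 3 mod 4, not 1 (O_K = Z[sqrt(d)]), so disc(K) = 4d = 4 * (415) = 1660

1660


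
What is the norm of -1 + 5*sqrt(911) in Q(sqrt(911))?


N(a + b*sqrt(d)) = a^2 - d*b^2
= (-1)^2 - (911)*(5)^2
= 1 - 22775
= -22774

-22774


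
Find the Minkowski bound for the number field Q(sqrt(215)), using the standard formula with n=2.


d = 215, d mod 4 = 3, so disc(K) = 4d = 860; |disc(K)| = 860
Real quadratic field, so n = 2, s = r2 = 0, r1 = 2
M = (n!/n^n) * (4/pi)^s * sqrt(|disc(K)|) = (2!/2^2) * (4/pi)^0 * sqrt(860)
= 0.5 * 1.000000 * 29.325757
= 14.6629

14.6629


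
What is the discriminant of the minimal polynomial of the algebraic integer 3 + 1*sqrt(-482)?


The element 3 + 1*sqrt(-482) has minimal polynomial:
x^2 - 6*x + 491
Discriminant = (-6)^2 - 4*(491)
= 36 - 1964
= -1928

-1928


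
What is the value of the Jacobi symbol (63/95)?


Compute (63/95) via quadratic reciprocity:
  reciprocity: (63/95) -> -(95/63)
  reduce: (32/63)
  pull out 2: (2/63) = +1  (since 63 mod 8 = 7)
  pull out 2: (2/63) = +1  (since 63 mod 8 = 7)
  pull out 2: (2/63) = +1  (since 63 mod 8 = 7)
  pull out 2: (2/63) = +1  (since 63 mod 8 = 7)
  pull out 2: (2/63) = +1  (since 63 mod 8 = 7)
  (1/63) = 1
Product of signs = -1

-1


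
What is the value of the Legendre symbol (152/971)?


p = 971 is prime, so compute (152/971) with the reciprocity algorithm (Jacobi-symbol steps: pull out 2s via (2/n), flip via reciprocity, reduce):
  pull out 2: (2/971) = -1  (since 971 mod 8 = 3)
  pull out 2: (2/971) = -1  (since 971 mod 8 = 3)
  pull out 2: (2/971) = -1  (since 971 mod 8 = 3)
  reciprocity: (19/971) -> -(971/19)
  reduce: (2/19)
  pull out 2: (2/19) = -1  (since 19 mod 8 = 3)
  (1/19) = 1
Product of signs = -1
(152/971) = -1

-1


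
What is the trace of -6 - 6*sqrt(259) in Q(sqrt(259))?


Tr(a + b*sqrt(d)) = (a + b*sqrt(d)) + (a - b*sqrt(d)) = 2a
= 2 * (-6)
= -12

-12


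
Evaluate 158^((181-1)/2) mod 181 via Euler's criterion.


p = 181 is prime and the exponent is (p-1)/2 = 90, so by Euler's criterion 158^90 = (158/181) = +1 or -1 mod 181.
Compute by square-and-multiply:
  90 = 64 + 16 + 8 + 2 (binary 1011010)
  Repeated squaring mod 181: 158^1 = 158, 158^2 = 167, 158^4 = 15, 158^8 = 44, 158^16 = 126, 158^32 = 129, 158^64 = 170
  158^90 = 158^64 * 158^16 * 158^8 * 158^2 = 170 * 126 * 44 * 167 mod 181
    170 * 126 = 21420 = 62 mod 181
    62 * 44 = 2728 = 13 mod 181
    13 * 167 = 2171 = 180 mod 181
  158^90 = 180 mod 181
Result 180 = p - 1 = -1 mod 181: 158 is a quadratic non-residue mod 181. As a residue in [0, p-1] the value is 180.
158^90 mod 181 = 180

180


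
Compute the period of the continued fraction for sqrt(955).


Run the CF algorithm for sqrt(955).
a_0 = floor(sqrt(955)) = 30; set m_0=0, q_0=1.
Recurrence: m' = q*a - m,  q' = (d - m'^2)/q,  a' = floor((a_0 + m')/q').
  step 1: m=30, q=55, a=1
  step 2: m=25, q=6, a=9
  step 3: m=29, q=19, a=3
  step 4: m=28, q=9, a=6
  step 5: m=26, q=31, a=1
  step 6: m=5, q=30, a=1
  step 7: m=25, q=11, a=5
  step 8: m=30, q=5, a=12
  step 9: m=30, q=11, a=5
  step 10: m=25, q=30, a=1
  step 11: m=5, q=31, a=1
  step 12: m=26, q=9, a=6
  step 13: m=28, q=19, a=3
  step 14: m=29, q=6, a=9
  step 15: m=25, q=55, a=1
  step 16: m=30, q=1, a=60
a_16 = 2*a_0 = 60, so the period closes here.
sqrt(955) = [30; 1, 9, 3, 6, 1, 1, 5, 12, 5, 1, 1, 6, 3, 9, 1, 60]
Period length = 16

16


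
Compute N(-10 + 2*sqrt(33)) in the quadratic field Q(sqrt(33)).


N(a + b*sqrt(d)) = a^2 - d*b^2
= (-10)^2 - (33)*(2)^2
= 100 - 132
= -32

-32


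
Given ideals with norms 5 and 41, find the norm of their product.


N(IJ) = N(I) * N(J)
= 5 * 41
= 205

205


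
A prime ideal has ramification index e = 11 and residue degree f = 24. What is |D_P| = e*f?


|D_P| = e * f
= 11 * 24
= 264

264


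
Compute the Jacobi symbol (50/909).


Compute (50/909) via quadratic reciprocity:
  pull out 2: (2/909) = -1  (since 909 mod 8 = 5)
  reciprocity: (25/909) -> +(909/25)
  reduce: (9/25)
  reciprocity: (9/25) -> +(25/9)
  reduce: (7/9)
  reciprocity: (7/9) -> +(9/7)
  reduce: (2/7)
  pull out 2: (2/7) = +1  (since 7 mod 8 = 7)
  (1/7) = 1
Product of signs = -1

-1


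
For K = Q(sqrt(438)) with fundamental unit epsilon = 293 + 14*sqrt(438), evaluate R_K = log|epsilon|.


epsilon = 293 + 14*sqrt(438)
= 585.9983
R = ln(585.9983)
= 6.3733

6.3733


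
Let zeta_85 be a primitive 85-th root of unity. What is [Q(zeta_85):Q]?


The degree equals Euler's totient phi(85).
85 = 5 * 17
phi(85) = 64

64


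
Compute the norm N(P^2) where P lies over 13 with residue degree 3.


N(P^a) = p^(a*f)
= 13^(2*3)
= 13^6
= 4826809

4826809


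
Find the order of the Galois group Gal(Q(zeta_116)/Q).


|Gal(Q(zeta_116)/Q)| = phi(116)
= 56

56


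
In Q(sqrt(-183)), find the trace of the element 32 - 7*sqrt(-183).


Tr(a + b*sqrt(d)) = (a + b*sqrt(d)) + (a - b*sqrt(d)) = 2a
= 2 * (32)
= 64

64


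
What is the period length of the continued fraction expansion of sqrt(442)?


Run the CF algorithm for sqrt(442).
a_0 = floor(sqrt(442)) = 21; set m_0=0, q_0=1.
Recurrence: m' = q*a - m,  q' = (d - m'^2)/q,  a' = floor((a_0 + m')/q').
  step 1: m=21, q=1, a=42
a_1 = 2*a_0 = 42, so the period closes here.
sqrt(442) = [21; 42]
Period length = 1

1


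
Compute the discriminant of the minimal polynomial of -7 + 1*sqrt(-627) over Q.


The element -7 + 1*sqrt(-627) has minimal polynomial:
x^2 + 14*x + 676
Discriminant = (14)^2 - 4*(676)
= 196 - 2704
= -2508

-2508


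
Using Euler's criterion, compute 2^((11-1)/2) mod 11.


p = 11 is prime and the exponent is (p-1)/2 = 5, so by Euler's criterion 2^5 = (2/11) = +1 or -1 mod 11.
Compute by square-and-multiply:
  5 = 4 + 1 (binary 101)
  Repeated squaring mod 11: 2^1 = 2, 2^2 = 4, 2^4 = 5
  2^5 = 2^4 * 2^1 = 5 * 2 mod 11
    5 * 2 = 10 = 10 mod 11
  2^5 = 10 mod 11
Result 10 = p - 1 = -1 mod 11: 2 is a quadratic non-residue mod 11. As a residue in [0, p-1] the value is 10.
2^5 mod 11 = 10

10


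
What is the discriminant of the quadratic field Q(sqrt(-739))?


For K = Q(sqrt(d)) with d squarefree: disc(K) = d if d = 1 mod 4, and disc(K) = 4d if d = 2 or 3 mod 4.
Here d = -739, and d mod 4 = 1.
d = 1 mod 4 (O_K = Z[(1+sqrt(d))/2]), so disc(K) = d = -739

-739


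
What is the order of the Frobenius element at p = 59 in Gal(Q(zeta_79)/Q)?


The Frobenius at p in Gal(Q(zeta_n)/Q) = (Z/nZ)* is the class of p, so its order is ord_79(59), the smallest k >= 1 with 59^k = 1 mod 79.
n = 79 = 79, phi(79) = 78; the order divides phi(n).
Divisors of 78: 1, 2, 3, 6, 13, 26, 39, 78
Repeated squaring mod 79: 59^1 = 59, 59^2 = 5, 59^4 = 25, 59^8 = 72, 59^16 = 49, 59^32 = 31, 59^64 = 13
Test divisors in increasing order:
  k=1: 59^1 = 59 mod 79
  k=2: 59^2 = 5 mod 79
  k=3: 59^3 = 5 * 59 = 58 mod 79
  k=6: 59^6 = 25 * 5 = 46 mod 79
  k=13: 59^13 = 72 * 25 * 59 = 24 mod 79
  k=26: 59^26 = 49 * 72 * 5 = 23 mod 79
  k=39: 59^39 = 31 * 25 * 5 * 59 = 78 mod 79
  k=78: 59^78 = 13 * 72 * 25 * 5 = 1 mod 79  <- first divisor giving 1
Order = 78

78


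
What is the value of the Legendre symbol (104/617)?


p = 617 is prime, so compute (104/617) with the reciprocity algorithm (Jacobi-symbol steps: pull out 2s via (2/n), flip via reciprocity, reduce):
  pull out 2: (2/617) = +1  (since 617 mod 8 = 1)
  pull out 2: (2/617) = +1  (since 617 mod 8 = 1)
  pull out 2: (2/617) = +1  (since 617 mod 8 = 1)
  reciprocity: (13/617) -> +(617/13)
  reduce: (6/13)
  pull out 2: (2/13) = -1  (since 13 mod 8 = 5)
  reciprocity: (3/13) -> +(13/3)
  reduce: (1/3)
  (1/3) = 1
Product of signs = -1
(104/617) = -1

-1


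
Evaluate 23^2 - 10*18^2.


x^2 - d*y^2
= 23^2 - 10*18^2
= 529 - 3240
= -2711

-2711


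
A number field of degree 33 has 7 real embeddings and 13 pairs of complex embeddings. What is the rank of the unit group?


By Dirichlet's unit theorem:
rank = r1 + r2 - 1
= 7 + 13 - 1
= 19

19


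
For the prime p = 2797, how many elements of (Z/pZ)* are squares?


For prime p, the number of non-zero quadratic residues is (p-1)/2.
= (2797-1)/2
= 1398

1398


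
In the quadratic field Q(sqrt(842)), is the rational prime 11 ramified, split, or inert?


K = Q(sqrt(842)). Since d mod 4 = 2, disc(K) = 3368.
Check p | disc: 3368 mod 11 = 2.
p does not divide disc. Compute Legendre symbol (d/p):
6^((11-1)/2) mod 11 = -1
(d/p) = -1, so p is inert: (p) stays prime with e=1, f=2, g=1.
Therefore p is inert.

inert


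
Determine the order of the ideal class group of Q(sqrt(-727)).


K = Q(sqrt(-727)). d mod 4 = 1, so D = disc(K) = d = -727
h(K) equals the number of primitive reduced positive-definite forms (a, b, c) = a*x^2 + b*x*y + c*y^2 with b^2 - 4ac = D,
where reduced means |b| <= a <= c, with b >= 0 whenever |b| = a or a = c, and primitive means gcd(a, b, c) = 1.
Reduced forces 3a^2 <= |D| = 727, so 1 <= a <= 15; b must have the parity of D, and c = (b^2 - D)/(4a) must be an integer >= a.
Enumerate a = 1..15, b in [-a, a]:
  a=1: (1, 1, 182)  [1]
  a=2: (2, -1, 91), (2, 1, 91)  [2]
  a=3: none
  a=4: (4, -3, 46), (4, 3, 46)  [2]
  a=5..6: none
  a=7: (7, -1, 26), (7, 1, 26)  [2]
  a=8: (8, -3, 23), (8, 3, 23)  [2]
  a=9..12: none
  a=13: (13, -1, 14), (13, 1, 14)  [2]
  a=14: (14, -13, 16), (14, 13, 16)  [2]
  a=15: none
Total reduced forms: 1 + 2 + 2 + 2 + 2 + 2 + 2 = 13
h = 13

13


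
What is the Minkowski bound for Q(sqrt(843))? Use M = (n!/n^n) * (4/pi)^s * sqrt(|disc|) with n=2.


d = 843, d mod 4 = 3, so disc(K) = 4d = 3372; |disc(K)| = 3372
Real quadratic field, so n = 2, s = r2 = 0, r1 = 2
M = (n!/n^n) * (4/pi)^s * sqrt(|disc(K)|) = (2!/2^2) * (4/pi)^0 * sqrt(3372)
= 0.5 * 1.000000 * 58.068925
= 29.0345

29.0345


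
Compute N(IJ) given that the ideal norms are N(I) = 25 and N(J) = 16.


N(IJ) = N(I) * N(J)
= 25 * 16
= 400

400


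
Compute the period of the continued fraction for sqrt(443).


Run the CF algorithm for sqrt(443).
a_0 = floor(sqrt(443)) = 21; set m_0=0, q_0=1.
Recurrence: m' = q*a - m,  q' = (d - m'^2)/q,  a' = floor((a_0 + m')/q').
  step 1: m=21, q=2, a=21
  step 2: m=21, q=1, a=42
a_2 = 2*a_0 = 42, so the period closes here.
sqrt(443) = [21; 21, 42]
Period length = 2

2


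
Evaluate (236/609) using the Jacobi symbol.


Compute (236/609) via quadratic reciprocity:
  pull out 2: (2/609) = +1  (since 609 mod 8 = 1)
  pull out 2: (2/609) = +1  (since 609 mod 8 = 1)
  reciprocity: (59/609) -> +(609/59)
  reduce: (19/59)
  reciprocity: (19/59) -> -(59/19)
  reduce: (2/19)
  pull out 2: (2/19) = -1  (since 19 mod 8 = 3)
  (1/19) = 1
Product of signs = 1

1


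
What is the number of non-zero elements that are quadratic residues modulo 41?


For prime p, the number of non-zero quadratic residues is (p-1)/2.
= (41-1)/2
= 20

20


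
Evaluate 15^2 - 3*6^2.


x^2 - d*y^2
= 15^2 - 3*6^2
= 225 - 108
= 117

117


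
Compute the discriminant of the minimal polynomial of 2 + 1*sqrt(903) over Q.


The element 2 + 1*sqrt(903) has minimal polynomial:
x^2 - 4*x - 899
Discriminant = (-4)^2 - 4*(-899)
= 16 + 3596
= 3612

3612


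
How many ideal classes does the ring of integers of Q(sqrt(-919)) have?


K = Q(sqrt(-919)). d mod 4 = 1, so D = disc(K) = d = -919
h(K) equals the number of primitive reduced positive-definite forms (a, b, c) = a*x^2 + b*x*y + c*y^2 with b^2 - 4ac = D,
where reduced means |b| <= a <= c, with b >= 0 whenever |b| = a or a = c, and primitive means gcd(a, b, c) = 1.
Reduced forces 3a^2 <= |D| = 919, so 1 <= a <= 17; b must have the parity of D, and c = (b^2 - D)/(4a) must be an integer >= a.
Enumerate a = 1..17, b in [-a, a]:
  a=1: (1, 1, 230)  [1]
  a=2: (2, -1, 115), (2, 1, 115)  [2]
  a=3: none
  a=4: (4, -3, 58), (4, 3, 58)  [2]
  a=5: (5, -1, 46), (5, 1, 46)  [2]
  a=6..7: none
  a=8: (8, -3, 29), (8, 3, 29)  [2]
  a=9: none
  a=10: (10, -9, 25), (10, -1, 23), (10, 1, 23), (10, 9, 25)  [4]
  a=11: (11, -7, 22), (11, 7, 22)  [2]
  a=12: none
  a=13: (13, -11, 20), (13, 11, 20)  [2]
  a=14..15: none
  a=16: (16, -13, 17), (16, 13, 17)  [2]
  a=17: none
Total reduced forms: 1 + 2 + 2 + 2 + 2 + 4 + 2 + 2 + 2 = 19
h = 19

19


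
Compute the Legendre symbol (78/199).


p = 199 is prime, so compute (78/199) with the reciprocity algorithm (Jacobi-symbol steps: pull out 2s via (2/n), flip via reciprocity, reduce):
  pull out 2: (2/199) = +1  (since 199 mod 8 = 7)
  reciprocity: (39/199) -> -(199/39)
  reduce: (4/39)
  pull out 2: (2/39) = +1  (since 39 mod 8 = 7)
  pull out 2: (2/39) = +1  (since 39 mod 8 = 7)
  (1/39) = 1
Product of signs = -1
(78/199) = -1

-1


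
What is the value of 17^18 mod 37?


p = 37 is prime and the exponent is (p-1)/2 = 18, so by Euler's criterion 17^18 = (17/37) = +1 or -1 mod 37.
Compute by square-and-multiply:
  18 = 16 + 2 (binary 10010)
  Repeated squaring mod 37: 17^1 = 17, 17^2 = 30, 17^4 = 12, 17^8 = 33, 17^16 = 16
  17^18 = 17^16 * 17^2 = 16 * 30 mod 37
    16 * 30 = 480 = 36 mod 37
  17^18 = 36 mod 37
Result 36 = p - 1 = -1 mod 37: 17 is a quadratic non-residue mod 37. As a residue in [0, p-1] the value is 36.
17^18 mod 37 = 36

36


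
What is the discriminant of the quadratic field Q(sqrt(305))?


For K = Q(sqrt(d)) with d squarefree: disc(K) = d if d = 1 mod 4, and disc(K) = 4d if d = 2 or 3 mod 4.
Here d = 305, and d mod 4 = 1.
d = 1 mod 4 (O_K = Z[(1+sqrt(d))/2]), so disc(K) = d = 305

305


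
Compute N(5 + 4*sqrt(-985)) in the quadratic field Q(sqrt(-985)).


N(a + b*sqrt(d)) = a^2 - d*b^2
= (5)^2 - (-985)*(4)^2
= 25 + 15760
= 15785

15785


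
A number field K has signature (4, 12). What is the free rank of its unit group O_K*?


By Dirichlet's unit theorem:
rank = r1 + r2 - 1
= 4 + 12 - 1
= 15

15


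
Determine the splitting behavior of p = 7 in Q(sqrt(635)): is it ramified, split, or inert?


K = Q(sqrt(635)). Since d mod 4 = 3, disc(K) = 2540.
Check p | disc: 2540 mod 7 = 6.
p does not divide disc. Compute Legendre symbol (d/p):
5^((7-1)/2) mod 7 = -1
(d/p) = -1, so p is inert: (p) stays prime with e=1, f=2, g=1.
Therefore p is inert.

inert


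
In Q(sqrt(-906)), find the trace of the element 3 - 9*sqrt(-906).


Tr(a + b*sqrt(d)) = (a + b*sqrt(d)) + (a - b*sqrt(d)) = 2a
= 2 * (3)
= 6

6


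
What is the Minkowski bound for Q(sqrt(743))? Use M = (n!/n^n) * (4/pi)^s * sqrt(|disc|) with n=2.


d = 743, d mod 4 = 3, so disc(K) = 4d = 2972; |disc(K)| = 2972
Real quadratic field, so n = 2, s = r2 = 0, r1 = 2
M = (n!/n^n) * (4/pi)^s * sqrt(|disc(K)|) = (2!/2^2) * (4/pi)^0 * sqrt(2972)
= 0.5 * 1.000000 * 54.516053
= 27.2580

27.2580


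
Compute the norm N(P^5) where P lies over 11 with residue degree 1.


N(P^a) = p^(a*f)
= 11^(5*1)
= 11^5
= 161051

161051


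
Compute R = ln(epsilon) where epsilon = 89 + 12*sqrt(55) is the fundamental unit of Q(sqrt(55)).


epsilon = 89 + 12*sqrt(55)
= 177.9944
R = ln(177.9944)
= 5.1818

5.1818


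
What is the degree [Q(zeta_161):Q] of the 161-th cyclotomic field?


The degree equals Euler's totient phi(161).
161 = 7 * 23
phi(161) = 132

132


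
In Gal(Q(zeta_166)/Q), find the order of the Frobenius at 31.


The Frobenius at p in Gal(Q(zeta_n)/Q) = (Z/nZ)* is the class of p, so its order is ord_166(31), the smallest k >= 1 with 31^k = 1 mod 166.
n = 166 = 2 * 83, phi(166) = 82; the order divides phi(n).
Divisors of 82: 1, 2, 41, 82
Repeated squaring mod 166: 31^1 = 31, 31^2 = 131, 31^4 = 63, 31^8 = 151, 31^16 = 59, 31^32 = 161, 31^64 = 25
Test divisors in increasing order:
  k=1: 31^1 = 31 mod 166
  k=2: 31^2 = 131 mod 166
  k=41: 31^41 = 161 * 151 * 31 = 1 mod 166  <- first divisor giving 1
Order = 41

41


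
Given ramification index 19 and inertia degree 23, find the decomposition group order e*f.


|D_P| = e * f
= 19 * 23
= 437

437


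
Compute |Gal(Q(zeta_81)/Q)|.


|Gal(Q(zeta_81)/Q)| = phi(81)
= 54

54


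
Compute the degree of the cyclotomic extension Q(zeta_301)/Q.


The degree equals Euler's totient phi(301).
301 = 7 * 43
phi(301) = 252

252


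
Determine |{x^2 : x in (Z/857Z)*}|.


For prime p, the number of non-zero quadratic residues is (p-1)/2.
= (857-1)/2
= 428

428


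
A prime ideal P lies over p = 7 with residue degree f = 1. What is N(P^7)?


N(P^a) = p^(a*f)
= 7^(7*1)
= 7^7
= 823543

823543


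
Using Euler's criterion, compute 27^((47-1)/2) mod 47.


p = 47 is prime and the exponent is (p-1)/2 = 23, so by Euler's criterion 27^23 = (27/47) = +1 or -1 mod 47.
Compute by square-and-multiply:
  23 = 16 + 4 + 2 + 1 (binary 10111)
  Repeated squaring mod 47: 27^1 = 27, 27^2 = 24, 27^4 = 12, 27^8 = 3, 27^16 = 9
  27^23 = 27^16 * 27^4 * 27^2 * 27^1 = 9 * 12 * 24 * 27 mod 47
    9 * 12 = 108 = 14 mod 47
    14 * 24 = 336 = 7 mod 47
    7 * 27 = 189 = 1 mod 47
  27^23 = 1 mod 47
Result 1: 27 is a quadratic residue mod 47.
27^23 mod 47 = 1

1


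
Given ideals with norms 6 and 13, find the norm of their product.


N(IJ) = N(I) * N(J)
= 6 * 13
= 78

78


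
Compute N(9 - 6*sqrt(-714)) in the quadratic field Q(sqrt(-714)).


N(a + b*sqrt(d)) = a^2 - d*b^2
= (9)^2 - (-714)*(-6)^2
= 81 + 25704
= 25785

25785


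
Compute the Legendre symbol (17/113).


p = 113 is prime, so compute (17/113) with the reciprocity algorithm (Jacobi-symbol steps: pull out 2s via (2/n), flip via reciprocity, reduce):
  reciprocity: (17/113) -> +(113/17)
  reduce: (11/17)
  reciprocity: (11/17) -> +(17/11)
  reduce: (6/11)
  pull out 2: (2/11) = -1  (since 11 mod 8 = 3)
  reciprocity: (3/11) -> -(11/3)
  reduce: (2/3)
  pull out 2: (2/3) = -1  (since 3 mod 8 = 3)
  (1/3) = 1
Product of signs = -1
(17/113) = -1

-1


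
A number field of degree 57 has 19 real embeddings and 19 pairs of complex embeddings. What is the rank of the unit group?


By Dirichlet's unit theorem:
rank = r1 + r2 - 1
= 19 + 19 - 1
= 37

37


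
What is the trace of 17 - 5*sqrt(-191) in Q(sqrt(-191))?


Tr(a + b*sqrt(d)) = (a + b*sqrt(d)) + (a - b*sqrt(d)) = 2a
= 2 * (17)
= 34

34


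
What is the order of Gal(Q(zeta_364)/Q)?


|Gal(Q(zeta_364)/Q)| = phi(364)
= 144

144


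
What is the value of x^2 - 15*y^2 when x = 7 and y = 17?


x^2 - d*y^2
= 7^2 - 15*17^2
= 49 - 4335
= -4286

-4286


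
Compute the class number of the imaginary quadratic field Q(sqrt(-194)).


K = Q(sqrt(-194)). d mod 4 = 2, so D = disc(K) = 4d = -776
h(K) equals the number of primitive reduced positive-definite forms (a, b, c) = a*x^2 + b*x*y + c*y^2 with b^2 - 4ac = D,
where reduced means |b| <= a <= c, with b >= 0 whenever |b| = a or a = c, and primitive means gcd(a, b, c) = 1.
Reduced forces 3a^2 <= |D| = 776, so 1 <= a <= 16; b must have the parity of D, and c = (b^2 - D)/(4a) must be an integer >= a.
Enumerate a = 1..16, b in [-a, a]:
  a=1: (1, 0, 194)  [1]
  a=2: (2, 0, 97)  [1]
  a=3: (3, -2, 65), (3, 2, 65)  [2]
  a=4: none
  a=5: (5, -2, 39), (5, 2, 39)  [2]
  a=6: (6, -4, 33), (6, 4, 33)  [2]
  a=7: (7, -6, 29), (7, 6, 29)  [2]
  a=8: none
  a=9: (9, -4, 22), (9, 4, 22)  [2]
  a=10: (10, -8, 21), (10, 8, 21)  [2]
  a=11: (11, -4, 18), (11, 4, 18)  [2]
  a=12: none
  a=13: (13, -2, 15), (13, 2, 15)  [2]
  a=14: (14, -8, 15), (14, 8, 15)  [2]
  a=15..16: none
Total reduced forms: 1 + 1 + 2 + 2 + 2 + 2 + 2 + 2 + 2 + 2 + 2 = 20
h = 20

20


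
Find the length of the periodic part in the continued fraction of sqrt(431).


Run the CF algorithm for sqrt(431).
a_0 = floor(sqrt(431)) = 20; set m_0=0, q_0=1.
Recurrence: m' = q*a - m,  q' = (d - m'^2)/q,  a' = floor((a_0 + m')/q').
  step 1: m=20, q=31, a=1
  step 2: m=11, q=10, a=3
  step 3: m=19, q=7, a=5
  step 4: m=16, q=25, a=1
  step 5: m=9, q=14, a=2
  step 6: m=19, q=5, a=7
  step 7: m=16, q=35, a=1
  step 8: m=19, q=2, a=19
  step 9: m=19, q=35, a=1
  step 10: m=16, q=5, a=7
  step 11: m=19, q=14, a=2
  step 12: m=9, q=25, a=1
  step 13: m=16, q=7, a=5
  step 14: m=19, q=10, a=3
  step 15: m=11, q=31, a=1
  step 16: m=20, q=1, a=40
a_16 = 2*a_0 = 40, so the period closes here.
sqrt(431) = [20; 1, 3, 5, 1, 2, 7, 1, 19, 1, 7, 2, 1, 5, 3, 1, 40]
Period length = 16

16


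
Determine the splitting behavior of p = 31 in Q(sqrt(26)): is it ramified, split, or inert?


K = Q(sqrt(26)). Since d mod 4 = 2, disc(K) = 104.
Check p | disc: 104 mod 31 = 11.
p does not divide disc. Compute Legendre symbol (d/p):
26^((31-1)/2) mod 31 = -1
(d/p) = -1, so p is inert: (p) stays prime with e=1, f=2, g=1.
Therefore p is inert.

inert


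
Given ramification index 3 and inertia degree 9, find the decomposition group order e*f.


|D_P| = e * f
= 3 * 9
= 27

27


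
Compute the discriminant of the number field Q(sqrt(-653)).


For K = Q(sqrt(d)) with d squarefree: disc(K) = d if d = 1 mod 4, and disc(K) = 4d if d = 2 or 3 mod 4.
Here d = -653, and d mod 4 = 3.
d = 3 mod 4, not 1 (O_K = Z[sqrt(d)]), so disc(K) = 4d = 4 * (-653) = -2612

-2612


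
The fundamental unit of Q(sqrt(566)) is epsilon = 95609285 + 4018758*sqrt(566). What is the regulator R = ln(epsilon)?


epsilon = 95609285 + 4018758*sqrt(566)
= 1.9122e+08
R = ln(1.9122e+08)
= 19.0689

19.0689


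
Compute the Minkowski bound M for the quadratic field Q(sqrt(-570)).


d = -570, d mod 4 = 2, so disc(K) = 4d = -2280; |disc(K)| = 2280
Imaginary quadratic field, so n = 2, s = r2 = 1, r1 = 0
M = (n!/n^n) * (4/pi)^s * sqrt(|disc(K)|) = (2!/2^2) * (4/pi)^1 * sqrt(2280)
= 0.5 * 1.273240 * 47.749346
= 30.3982

30.3982


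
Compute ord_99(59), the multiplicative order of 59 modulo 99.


We want ord_99(59), the smallest k >= 1 with 59^k = 1 mod 99.
n = 99 = 3^2 * 11, phi(99) = 60; the order divides phi(n).
Divisors of 60: 1, 2, 3, 4, 5, 6, 10, 12, 15, 20, 30, 60
Repeated squaring mod 99: 59^1 = 59, 59^2 = 16, 59^4 = 58, 59^8 = 97, 59^16 = 4, 59^32 = 16
Test divisors in increasing order:
  k=1: 59^1 = 59 mod 99
  k=2: 59^2 = 16 mod 99
  k=3: 59^3 = 16 * 59 = 53 mod 99
  k=4: 59^4 = 58 mod 99
  k=5: 59^5 = 58 * 59 = 56 mod 99
  k=6: 59^6 = 58 * 16 = 37 mod 99
  k=10: 59^10 = 97 * 16 = 67 mod 99
  k=12: 59^12 = 97 * 58 = 82 mod 99
  k=15: 59^15 = 97 * 58 * 16 * 59 = 89 mod 99
  k=20: 59^20 = 4 * 58 = 34 mod 99
  k=30: 59^30 = 4 * 97 * 58 * 16 = 1 mod 99  <- first divisor giving 1
Order = 30

30


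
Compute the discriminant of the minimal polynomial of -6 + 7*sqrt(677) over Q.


The element -6 + 7*sqrt(677) has minimal polynomial:
x^2 + 12*x - 33137
Discriminant = (12)^2 - 4*(-33137)
= 144 + 132548
= 132692

132692


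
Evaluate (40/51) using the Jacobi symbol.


Compute (40/51) via quadratic reciprocity:
  pull out 2: (2/51) = -1  (since 51 mod 8 = 3)
  pull out 2: (2/51) = -1  (since 51 mod 8 = 3)
  pull out 2: (2/51) = -1  (since 51 mod 8 = 3)
  reciprocity: (5/51) -> +(51/5)
  reduce: (1/5)
  (1/5) = 1
Product of signs = -1

-1


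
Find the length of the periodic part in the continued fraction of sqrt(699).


Run the CF algorithm for sqrt(699).
a_0 = floor(sqrt(699)) = 26; set m_0=0, q_0=1.
Recurrence: m' = q*a - m,  q' = (d - m'^2)/q,  a' = floor((a_0 + m')/q').
  step 1: m=26, q=23, a=2
  step 2: m=20, q=13, a=3
  step 3: m=19, q=26, a=1
  step 4: m=7, q=25, a=1
  step 5: m=18, q=15, a=2
  step 6: m=12, q=37, a=1
  step 7: m=25, q=2, a=25
  step 8: m=25, q=37, a=1
  step 9: m=12, q=15, a=2
  step 10: m=18, q=25, a=1
  step 11: m=7, q=26, a=1
  step 12: m=19, q=13, a=3
  step 13: m=20, q=23, a=2
  step 14: m=26, q=1, a=52
a_14 = 2*a_0 = 52, so the period closes here.
sqrt(699) = [26; 2, 3, 1, 1, 2, 1, 25, 1, 2, 1, 1, 3, 2, 52]
Period length = 14

14


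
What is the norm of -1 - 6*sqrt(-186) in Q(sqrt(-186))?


N(a + b*sqrt(d)) = a^2 - d*b^2
= (-1)^2 - (-186)*(-6)^2
= 1 + 6696
= 6697

6697


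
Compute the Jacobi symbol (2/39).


Compute (2/39) via quadratic reciprocity:
  pull out 2: (2/39) = +1  (since 39 mod 8 = 7)
  (1/39) = 1
Product of signs = 1

1


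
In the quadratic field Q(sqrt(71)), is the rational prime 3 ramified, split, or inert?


K = Q(sqrt(71)). Since d mod 4 = 3, disc(K) = 284.
Check p | disc: 284 mod 3 = 2.
p does not divide disc. Compute Legendre symbol (d/p):
2^((3-1)/2) mod 3 = -1
(d/p) = -1, so p is inert: (p) stays prime with e=1, f=2, g=1.
Therefore p is inert.

inert


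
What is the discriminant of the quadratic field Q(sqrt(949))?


For K = Q(sqrt(d)) with d squarefree: disc(K) = d if d = 1 mod 4, and disc(K) = 4d if d = 2 or 3 mod 4.
Here d = 949, and d mod 4 = 1.
d = 1 mod 4 (O_K = Z[(1+sqrt(d))/2]), so disc(K) = d = 949

949


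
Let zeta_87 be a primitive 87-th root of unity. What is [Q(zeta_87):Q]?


The degree equals Euler's totient phi(87).
87 = 3 * 29
phi(87) = 56

56


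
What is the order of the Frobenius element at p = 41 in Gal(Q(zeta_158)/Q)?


The Frobenius at p in Gal(Q(zeta_n)/Q) = (Z/nZ)* is the class of p, so its order is ord_158(41), the smallest k >= 1 with 41^k = 1 mod 158.
n = 158 = 2 * 79, phi(158) = 78; the order divides phi(n).
Divisors of 78: 1, 2, 3, 6, 13, 26, 39, 78
Repeated squaring mod 158: 41^1 = 41, 41^2 = 101, 41^4 = 89, 41^8 = 21, 41^16 = 125, 41^32 = 141, 41^64 = 131
Test divisors in increasing order:
  k=1: 41^1 = 41 mod 158
  k=2: 41^2 = 101 mod 158
  k=3: 41^3 = 101 * 41 = 33 mod 158
  k=6: 41^6 = 89 * 101 = 141 mod 158
  k=13: 41^13 = 21 * 89 * 41 = 157 mod 158
  k=26: 41^26 = 125 * 21 * 101 = 1 mod 158  <- first divisor giving 1
Order = 26

26


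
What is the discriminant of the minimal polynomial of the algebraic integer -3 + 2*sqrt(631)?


The element -3 + 2*sqrt(631) has minimal polynomial:
x^2 + 6*x - 2515
Discriminant = (6)^2 - 4*(-2515)
= 36 + 10060
= 10096

10096


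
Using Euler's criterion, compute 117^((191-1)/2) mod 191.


p = 191 is prime and the exponent is (p-1)/2 = 95, so by Euler's criterion 117^95 = (117/191) = +1 or -1 mod 191.
Compute by square-and-multiply:
  95 = 64 + 16 + 8 + 4 + 2 + 1 (binary 1011111)
  Repeated squaring mod 191: 117^1 = 117, 117^2 = 128, 117^4 = 149, 117^8 = 45, 117^16 = 115, 117^32 = 46, 117^64 = 15
  117^95 = 117^64 * 117^16 * 117^8 * 117^4 * 117^2 * 117^1 = 15 * 115 * 45 * 149 * 128 * 117 mod 191
    15 * 115 = 1725 = 6 mod 191
    6 * 45 = 270 = 79 mod 191
    79 * 149 = 11771 = 120 mod 191
    120 * 128 = 15360 = 80 mod 191
    80 * 117 = 9360 = 1 mod 191
  117^95 = 1 mod 191
Result 1: 117 is a quadratic residue mod 191.
117^95 mod 191 = 1

1


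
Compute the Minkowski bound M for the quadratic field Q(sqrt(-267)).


d = -267, d mod 4 = 1, so disc(K) = d = -267; |disc(K)| = 267
Imaginary quadratic field, so n = 2, s = r2 = 1, r1 = 0
M = (n!/n^n) * (4/pi)^s * sqrt(|disc(K)|) = (2!/2^2) * (4/pi)^1 * sqrt(267)
= 0.5 * 1.273240 * 16.340135
= 10.4025

10.4025


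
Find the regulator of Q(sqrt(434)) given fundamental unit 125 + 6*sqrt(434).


epsilon = 125 + 6*sqrt(434)
= 249.9960
R = ln(249.9960)
= 5.5214

5.5214


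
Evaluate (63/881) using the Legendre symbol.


p = 881 is prime, so compute (63/881) with the reciprocity algorithm (Jacobi-symbol steps: pull out 2s via (2/n), flip via reciprocity, reduce):
  reciprocity: (63/881) -> +(881/63)
  reduce: (62/63)
  pull out 2: (2/63) = +1  (since 63 mod 8 = 7)
  reciprocity: (31/63) -> -(63/31)
  reduce: (1/31)
  (1/31) = 1
Product of signs = -1
(63/881) = -1

-1


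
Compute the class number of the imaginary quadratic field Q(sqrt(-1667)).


K = Q(sqrt(-1667)). d mod 4 = 1, so D = disc(K) = d = -1667
h(K) equals the number of primitive reduced positive-definite forms (a, b, c) = a*x^2 + b*x*y + c*y^2 with b^2 - 4ac = D,
where reduced means |b| <= a <= c, with b >= 0 whenever |b| = a or a = c, and primitive means gcd(a, b, c) = 1.
Reduced forces 3a^2 <= |D| = 1667, so 1 <= a <= 23; b must have the parity of D, and c = (b^2 - D)/(4a) must be an integer >= a.
Enumerate a = 1..23, b in [-a, a]:
  a=1: (1, 1, 417)  [1]
  a=2: none
  a=3: (3, -1, 139), (3, 1, 139)  [2]
  a=4..8: none
  a=9: (9, -5, 47), (9, 5, 47)  [2]
  a=10: none
  a=11: (11, -7, 39), (11, 7, 39)  [2]
  a=12: none
  a=13: (13, -7, 33), (13, 7, 33)  [2]
  a=14..16: none
  a=17: (17, -13, 27), (17, 13, 27)  [2]
  a=18: none
  a=19: (19, -9, 23), (19, 9, 23)  [2]
  a=20..23: none
Total reduced forms: 1 + 2 + 2 + 2 + 2 + 2 + 2 = 13
h = 13

13


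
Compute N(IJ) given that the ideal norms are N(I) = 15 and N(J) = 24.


N(IJ) = N(I) * N(J)
= 15 * 24
= 360

360


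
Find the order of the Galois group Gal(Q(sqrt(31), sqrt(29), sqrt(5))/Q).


The 3 square roots of distinct primes are multiplicatively independent over Q,
so [K:Q] = 2^3 and Gal(K/Q) is isomorphic to (Z/2Z)^3.
|Gal| = 2^3 = 8

8


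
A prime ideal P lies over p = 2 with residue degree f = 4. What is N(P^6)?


N(P^a) = p^(a*f)
= 2^(6*4)
= 2^24
= 16777216

16777216


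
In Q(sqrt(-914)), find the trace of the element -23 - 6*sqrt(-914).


Tr(a + b*sqrt(d)) = (a + b*sqrt(d)) + (a - b*sqrt(d)) = 2a
= 2 * (-23)
= -46

-46


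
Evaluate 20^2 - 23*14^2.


x^2 - d*y^2
= 20^2 - 23*14^2
= 400 - 4508
= -4108

-4108


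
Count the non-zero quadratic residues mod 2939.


For prime p, the number of non-zero quadratic residues is (p-1)/2.
= (2939-1)/2
= 1469

1469


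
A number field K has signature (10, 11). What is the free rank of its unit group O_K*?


By Dirichlet's unit theorem:
rank = r1 + r2 - 1
= 10 + 11 - 1
= 20

20


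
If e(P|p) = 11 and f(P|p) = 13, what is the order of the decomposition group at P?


|D_P| = e * f
= 11 * 13
= 143

143


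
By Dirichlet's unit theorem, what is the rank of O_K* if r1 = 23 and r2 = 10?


By Dirichlet's unit theorem:
rank = r1 + r2 - 1
= 23 + 10 - 1
= 32

32


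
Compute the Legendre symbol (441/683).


p = 683 is prime, so compute (441/683) with the reciprocity algorithm (Jacobi-symbol steps: pull out 2s via (2/n), flip via reciprocity, reduce):
  reciprocity: (441/683) -> +(683/441)
  reduce: (242/441)
  pull out 2: (2/441) = +1  (since 441 mod 8 = 1)
  reciprocity: (121/441) -> +(441/121)
  reduce: (78/121)
  pull out 2: (2/121) = +1  (since 121 mod 8 = 1)
  reciprocity: (39/121) -> +(121/39)
  reduce: (4/39)
  pull out 2: (2/39) = +1  (since 39 mod 8 = 7)
  pull out 2: (2/39) = +1  (since 39 mod 8 = 7)
  (1/39) = 1
Product of signs = 1
(441/683) = 1

1


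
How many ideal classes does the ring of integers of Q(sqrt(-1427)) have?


K = Q(sqrt(-1427)). d mod 4 = 1, so D = disc(K) = d = -1427
h(K) equals the number of primitive reduced positive-definite forms (a, b, c) = a*x^2 + b*x*y + c*y^2 with b^2 - 4ac = D,
where reduced means |b| <= a <= c, with b >= 0 whenever |b| = a or a = c, and primitive means gcd(a, b, c) = 1.
Reduced forces 3a^2 <= |D| = 1427, so 1 <= a <= 21; b must have the parity of D, and c = (b^2 - D)/(4a) must be an integer >= a.
Enumerate a = 1..21, b in [-a, a]:
  a=1: (1, 1, 357)  [1]
  a=2: none
  a=3: (3, -1, 119), (3, 1, 119)  [2]
  a=4..6: none
  a=7: (7, -1, 51), (7, 1, 51)  [2]
  a=8: none
  a=9: (9, -7, 41), (9, 7, 41)  [2]
  a=10: none
  a=11: (11, -5, 33), (11, 5, 33)  [2]
  a=12: none
  a=13: (13, -9, 29), (13, 9, 29)  [2]
  a=14..16: none
  a=17: (17, -1, 21), (17, 1, 21)  [2]
  a=18: none
  a=19: (19, -13, 21), (19, 13, 21)  [2]
  a=20..21: none
Total reduced forms: 1 + 2 + 2 + 2 + 2 + 2 + 2 + 2 = 15
h = 15

15


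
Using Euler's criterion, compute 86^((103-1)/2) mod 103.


p = 103 is prime and the exponent is (p-1)/2 = 51, so by Euler's criterion 86^51 = (86/103) = +1 or -1 mod 103.
Compute by square-and-multiply:
  51 = 32 + 16 + 2 + 1 (binary 110011)
  Repeated squaring mod 103: 86^1 = 86, 86^2 = 83, 86^4 = 91, 86^8 = 41, 86^16 = 33, 86^32 = 59
  86^51 = 86^32 * 86^16 * 86^2 * 86^1 = 59 * 33 * 83 * 86 mod 103
    59 * 33 = 1947 = 93 mod 103
    93 * 83 = 7719 = 97 mod 103
    97 * 86 = 8342 = 102 mod 103
  86^51 = 102 mod 103
Result 102 = p - 1 = -1 mod 103: 86 is a quadratic non-residue mod 103. As a residue in [0, p-1] the value is 102.
86^51 mod 103 = 102

102


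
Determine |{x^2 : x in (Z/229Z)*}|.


For prime p, the number of non-zero quadratic residues is (p-1)/2.
= (229-1)/2
= 114

114


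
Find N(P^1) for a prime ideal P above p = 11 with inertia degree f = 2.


N(P^a) = p^(a*f)
= 11^(1*2)
= 11^2
= 121

121


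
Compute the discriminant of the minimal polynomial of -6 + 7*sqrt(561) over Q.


The element -6 + 7*sqrt(561) has minimal polynomial:
x^2 + 12*x - 27453
Discriminant = (12)^2 - 4*(-27453)
= 144 + 109812
= 109956

109956


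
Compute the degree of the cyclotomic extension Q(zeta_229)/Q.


The degree equals Euler's totient phi(229).
229 = 229
phi(229) = 228

228


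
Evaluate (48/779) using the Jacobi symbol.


Compute (48/779) via quadratic reciprocity:
  pull out 2: (2/779) = -1  (since 779 mod 8 = 3)
  pull out 2: (2/779) = -1  (since 779 mod 8 = 3)
  pull out 2: (2/779) = -1  (since 779 mod 8 = 3)
  pull out 2: (2/779) = -1  (since 779 mod 8 = 3)
  reciprocity: (3/779) -> -(779/3)
  reduce: (2/3)
  pull out 2: (2/3) = -1  (since 3 mod 8 = 3)
  (1/3) = 1
Product of signs = 1

1


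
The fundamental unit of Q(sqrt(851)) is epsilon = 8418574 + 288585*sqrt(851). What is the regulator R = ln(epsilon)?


epsilon = 8418574 + 288585*sqrt(851)
= 1.6837e+07
R = ln(1.6837e+07)
= 16.6391

16.6391


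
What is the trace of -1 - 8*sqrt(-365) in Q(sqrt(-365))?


Tr(a + b*sqrt(d)) = (a + b*sqrt(d)) + (a - b*sqrt(d)) = 2a
= 2 * (-1)
= -2

-2


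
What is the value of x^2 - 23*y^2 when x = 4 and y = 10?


x^2 - d*y^2
= 4^2 - 23*10^2
= 16 - 2300
= -2284

-2284


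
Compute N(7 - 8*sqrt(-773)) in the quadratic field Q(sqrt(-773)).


N(a + b*sqrt(d)) = a^2 - d*b^2
= (7)^2 - (-773)*(-8)^2
= 49 + 49472
= 49521

49521


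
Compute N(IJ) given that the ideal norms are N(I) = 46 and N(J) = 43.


N(IJ) = N(I) * N(J)
= 46 * 43
= 1978

1978


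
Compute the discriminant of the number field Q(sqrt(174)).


For K = Q(sqrt(d)) with d squarefree: disc(K) = d if d = 1 mod 4, and disc(K) = 4d if d = 2 or 3 mod 4.
Here d = 174, and d mod 4 = 2.
d = 2 mod 4, not 1 (O_K = Z[sqrt(d)]), so disc(K) = 4d = 4 * (174) = 696

696


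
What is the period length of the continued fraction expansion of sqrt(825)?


Run the CF algorithm for sqrt(825).
a_0 = floor(sqrt(825)) = 28; set m_0=0, q_0=1.
Recurrence: m' = q*a - m,  q' = (d - m'^2)/q,  a' = floor((a_0 + m')/q').
  step 1: m=28, q=41, a=1
  step 2: m=13, q=16, a=2
  step 3: m=19, q=29, a=1
  step 4: m=10, q=25, a=1
  step 5: m=15, q=24, a=1
  step 6: m=9, q=31, a=1
  step 7: m=22, q=11, a=4
  step 8: m=22, q=31, a=1
  step 9: m=9, q=24, a=1
  step 10: m=15, q=25, a=1
  step 11: m=10, q=29, a=1
  step 12: m=19, q=16, a=2
  step 13: m=13, q=41, a=1
  step 14: m=28, q=1, a=56
a_14 = 2*a_0 = 56, so the period closes here.
sqrt(825) = [28; 1, 2, 1, 1, 1, 1, 4, 1, 1, 1, 1, 2, 1, 56]
Period length = 14

14


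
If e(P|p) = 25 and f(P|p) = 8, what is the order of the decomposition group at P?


|D_P| = e * f
= 25 * 8
= 200

200


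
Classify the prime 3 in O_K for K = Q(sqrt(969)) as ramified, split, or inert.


K = Q(sqrt(969)). Since d mod 4 = 1, disc(K) = 969.
Check p | disc: 969 mod 3 = 0.
p divides disc, so p ramifies: (p) = P^2 with e=2, f=1, g=1.
Therefore p is ramified.

ramified


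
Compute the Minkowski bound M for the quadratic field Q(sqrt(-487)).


d = -487, d mod 4 = 1, so disc(K) = d = -487; |disc(K)| = 487
Imaginary quadratic field, so n = 2, s = r2 = 1, r1 = 0
M = (n!/n^n) * (4/pi)^s * sqrt(|disc(K)|) = (2!/2^2) * (4/pi)^1 * sqrt(487)
= 0.5 * 1.273240 * 22.068076
= 14.0490

14.0490


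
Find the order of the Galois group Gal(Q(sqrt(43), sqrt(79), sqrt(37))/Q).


The 3 square roots of distinct primes are multiplicatively independent over Q,
so [K:Q] = 2^3 and Gal(K/Q) is isomorphic to (Z/2Z)^3.
|Gal| = 2^3 = 8

8


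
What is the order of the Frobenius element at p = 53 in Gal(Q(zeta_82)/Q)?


The Frobenius at p in Gal(Q(zeta_n)/Q) = (Z/nZ)* is the class of p, so its order is ord_82(53), the smallest k >= 1 with 53^k = 1 mod 82.
n = 82 = 2 * 41, phi(82) = 40; the order divides phi(n).
Divisors of 40: 1, 2, 4, 5, 8, 10, 20, 40
Repeated squaring mod 82: 53^1 = 53, 53^2 = 21, 53^4 = 31, 53^8 = 59, 53^16 = 37, 53^32 = 57
Test divisors in increasing order:
  k=1: 53^1 = 53 mod 82
  k=2: 53^2 = 21 mod 82
  k=4: 53^4 = 31 mod 82
  k=5: 53^5 = 31 * 53 = 3 mod 82
  k=8: 53^8 = 59 mod 82
  k=10: 53^10 = 59 * 21 = 9 mod 82
  k=20: 53^20 = 37 * 31 = 81 mod 82
  k=40: 53^40 = 57 * 59 = 1 mod 82  <- first divisor giving 1
Order = 40

40


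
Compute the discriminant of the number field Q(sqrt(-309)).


For K = Q(sqrt(d)) with d squarefree: disc(K) = d if d = 1 mod 4, and disc(K) = 4d if d = 2 or 3 mod 4.
Here d = -309, and d mod 4 = 3.
d = 3 mod 4, not 1 (O_K = Z[sqrt(d)]), so disc(K) = 4d = 4 * (-309) = -1236

-1236


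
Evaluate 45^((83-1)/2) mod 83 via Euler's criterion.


p = 83 is prime and the exponent is (p-1)/2 = 41, so by Euler's criterion 45^41 = (45/83) = +1 or -1 mod 83.
Compute by square-and-multiply:
  41 = 32 + 8 + 1 (binary 101001)
  Repeated squaring mod 83: 45^1 = 45, 45^2 = 33, 45^4 = 10, 45^8 = 17, 45^16 = 40, 45^32 = 23
  45^41 = 45^32 * 45^8 * 45^1 = 23 * 17 * 45 mod 83
    23 * 17 = 391 = 59 mod 83
    59 * 45 = 2655 = 82 mod 83
  45^41 = 82 mod 83
Result 82 = p - 1 = -1 mod 83: 45 is a quadratic non-residue mod 83. As a residue in [0, p-1] the value is 82.
45^41 mod 83 = 82

82


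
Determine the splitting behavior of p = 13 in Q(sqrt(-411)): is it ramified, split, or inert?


K = Q(sqrt(-411)). Since d mod 4 = 1, disc(K) = -411.
Check p | disc: -411 mod 13 = 5.
p does not divide disc. Compute Legendre symbol (d/p):
5^((13-1)/2) mod 13 = -1
(d/p) = -1, so p is inert: (p) stays prime with e=1, f=2, g=1.
Therefore p is inert.

inert


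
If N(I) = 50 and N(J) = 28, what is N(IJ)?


N(IJ) = N(I) * N(J)
= 50 * 28
= 1400

1400


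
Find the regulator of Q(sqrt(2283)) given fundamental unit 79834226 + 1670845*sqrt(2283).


epsilon = 79834226 + 1670845*sqrt(2283)
= 1.5967e+08
R = ln(1.5967e+08)
= 18.8886

18.8886


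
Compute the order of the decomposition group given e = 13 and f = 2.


|D_P| = e * f
= 13 * 2
= 26

26


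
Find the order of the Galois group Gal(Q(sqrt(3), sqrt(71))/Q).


The 2 square roots of distinct primes are multiplicatively independent over Q,
so [K:Q] = 2^2 and Gal(K/Q) is isomorphic to (Z/2Z)^2.
|Gal| = 2^2 = 4

4


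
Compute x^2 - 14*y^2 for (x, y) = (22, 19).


x^2 - d*y^2
= 22^2 - 14*19^2
= 484 - 5054
= -4570

-4570


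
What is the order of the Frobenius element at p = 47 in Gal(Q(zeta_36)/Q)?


The Frobenius at p in Gal(Q(zeta_n)/Q) = (Z/nZ)* is the class of p, so its order is ord_36(47), the smallest k >= 1 with 47^k = 1 mod 36.
n = 36 = 2^2 * 3^2, phi(36) = 12; the order divides phi(n).
Divisors of 12: 1, 2, 3, 4, 6, 12
Repeated squaring mod 36: 47^1 = 11, 47^2 = 13, 47^4 = 25, 47^8 = 13
Test divisors in increasing order:
  k=1: 47^1 = 11 mod 36
  k=2: 47^2 = 13 mod 36
  k=3: 47^3 = 13 * 11 = 35 mod 36
  k=4: 47^4 = 25 mod 36
  k=6: 47^6 = 25 * 13 = 1 mod 36  <- first divisor giving 1
Order = 6

6


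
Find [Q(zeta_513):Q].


The degree equals Euler's totient phi(513).
513 = 3^3 * 19
phi(513) = 324

324


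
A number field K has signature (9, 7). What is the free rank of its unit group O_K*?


By Dirichlet's unit theorem:
rank = r1 + r2 - 1
= 9 + 7 - 1
= 15

15


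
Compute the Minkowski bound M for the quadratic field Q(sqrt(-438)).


d = -438, d mod 4 = 2, so disc(K) = 4d = -1752; |disc(K)| = 1752
Imaginary quadratic field, so n = 2, s = r2 = 1, r1 = 0
M = (n!/n^n) * (4/pi)^s * sqrt(|disc(K)|) = (2!/2^2) * (4/pi)^1 * sqrt(1752)
= 0.5 * 1.273240 * 41.856899
= 26.6469

26.6469
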